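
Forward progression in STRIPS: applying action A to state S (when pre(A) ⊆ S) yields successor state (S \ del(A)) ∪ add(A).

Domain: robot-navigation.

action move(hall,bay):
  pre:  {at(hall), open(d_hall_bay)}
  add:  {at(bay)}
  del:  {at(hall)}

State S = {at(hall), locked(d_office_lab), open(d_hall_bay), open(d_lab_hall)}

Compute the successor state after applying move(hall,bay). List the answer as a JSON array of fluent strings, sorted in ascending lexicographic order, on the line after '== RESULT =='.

Progress:
  pre ⊆ S: {at(hall), open(d_hall_bay)} ⊆ S  — applicable
  S \ del = {locked(d_office_lab), open(d_hall_bay), open(d_lab_hall)}
  ∪ add   = {at(bay), locked(d_office_lab), open(d_hall_bay), open(d_lab_hall)}

== RESULT ==
["at(bay)", "locked(d_office_lab)", "open(d_hall_bay)", "open(d_lab_hall)"]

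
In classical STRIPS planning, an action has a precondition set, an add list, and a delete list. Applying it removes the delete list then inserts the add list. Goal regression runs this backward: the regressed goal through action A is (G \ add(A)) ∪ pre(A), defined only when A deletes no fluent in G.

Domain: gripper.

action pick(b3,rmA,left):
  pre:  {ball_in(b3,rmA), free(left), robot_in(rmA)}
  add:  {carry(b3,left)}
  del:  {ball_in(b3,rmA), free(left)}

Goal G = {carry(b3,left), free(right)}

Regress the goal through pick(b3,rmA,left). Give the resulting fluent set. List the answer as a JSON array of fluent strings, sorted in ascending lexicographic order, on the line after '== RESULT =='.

Regress:
  G ∩ del = {}  (empty — regression defined)
  G \ add = {carry(b3,left), free(right)} \ {carry(b3,left)} = {free(right)}
  ∪ pre   = {free(right)} ∪ {ball_in(b3,rmA), free(left), robot_in(rmA)}
          = {ball_in(b3,rmA), free(left), free(right), robot_in(rmA)}

== RESULT ==
["ball_in(b3,rmA)", "free(left)", "free(right)", "robot_in(rmA)"]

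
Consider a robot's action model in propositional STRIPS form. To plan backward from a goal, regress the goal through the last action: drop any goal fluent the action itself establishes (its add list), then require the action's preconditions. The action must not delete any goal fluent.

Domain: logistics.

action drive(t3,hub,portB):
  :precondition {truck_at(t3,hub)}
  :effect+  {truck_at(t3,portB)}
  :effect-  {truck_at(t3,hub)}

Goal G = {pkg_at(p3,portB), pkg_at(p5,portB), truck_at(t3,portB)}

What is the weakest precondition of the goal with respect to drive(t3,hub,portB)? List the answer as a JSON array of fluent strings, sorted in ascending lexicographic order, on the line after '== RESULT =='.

Compute (G \ add) ∪ pre:
  G ∩ del = {}  (empty — regression defined)
  G \ add = {pkg_at(p3,portB), pkg_at(p5,portB), truck_at(t3,portB)} \ {truck_at(t3,portB)} = {pkg_at(p3,portB), pkg_at(p5,portB)}
  ∪ pre   = {pkg_at(p3,portB), pkg_at(p5,portB)} ∪ {truck_at(t3,hub)}
          = {pkg_at(p3,portB), pkg_at(p5,portB), truck_at(t3,hub)}

== RESULT ==
["pkg_at(p3,portB)", "pkg_at(p5,portB)", "truck_at(t3,hub)"]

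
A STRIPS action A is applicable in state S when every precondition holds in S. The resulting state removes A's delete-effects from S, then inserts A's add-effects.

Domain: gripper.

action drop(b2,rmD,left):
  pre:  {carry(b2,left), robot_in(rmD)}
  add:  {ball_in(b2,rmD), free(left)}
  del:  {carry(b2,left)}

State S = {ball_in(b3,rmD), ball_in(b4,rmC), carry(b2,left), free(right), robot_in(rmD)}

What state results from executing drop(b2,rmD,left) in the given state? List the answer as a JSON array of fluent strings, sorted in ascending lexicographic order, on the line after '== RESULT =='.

Progress:
  pre ⊆ S: {carry(b2,left), robot_in(rmD)} ⊆ S  — applicable
  S \ del = {ball_in(b3,rmD), ball_in(b4,rmC), free(right), robot_in(rmD)}
  ∪ add   = {ball_in(b2,rmD), ball_in(b3,rmD), ball_in(b4,rmC), free(left), free(right), robot_in(rmD)}

== RESULT ==
["ball_in(b2,rmD)", "ball_in(b3,rmD)", "ball_in(b4,rmC)", "free(left)", "free(right)", "robot_in(rmD)"]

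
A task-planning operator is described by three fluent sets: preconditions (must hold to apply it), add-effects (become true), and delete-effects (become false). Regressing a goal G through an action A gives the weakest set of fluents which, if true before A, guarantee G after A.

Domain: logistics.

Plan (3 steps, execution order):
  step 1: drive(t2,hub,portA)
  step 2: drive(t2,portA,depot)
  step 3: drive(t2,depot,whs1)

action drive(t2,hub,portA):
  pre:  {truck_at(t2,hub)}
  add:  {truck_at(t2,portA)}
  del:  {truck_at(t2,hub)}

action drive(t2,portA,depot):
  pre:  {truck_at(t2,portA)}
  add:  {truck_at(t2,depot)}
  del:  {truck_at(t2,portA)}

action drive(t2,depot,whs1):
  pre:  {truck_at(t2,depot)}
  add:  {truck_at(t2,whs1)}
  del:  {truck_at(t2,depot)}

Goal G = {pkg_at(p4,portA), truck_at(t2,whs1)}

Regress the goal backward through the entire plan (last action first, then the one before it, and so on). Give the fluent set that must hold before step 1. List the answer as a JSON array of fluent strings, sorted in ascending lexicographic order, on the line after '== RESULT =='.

Regress step by step:
  through step 3 (drive(t2,depot,whs1)): drop {truck_at(t2,whs1)}, keep {pkg_at(p4,portA)}, require {truck_at(t2,depot)}
    → {pkg_at(p4,portA), truck_at(t2,depot)}
  through step 2 (drive(t2,portA,depot)): drop {truck_at(t2,depot)}, keep {pkg_at(p4,portA)}, require {truck_at(t2,portA)}
    → {pkg_at(p4,portA), truck_at(t2,portA)}
  through step 1 (drive(t2,hub,portA)): drop {truck_at(t2,portA)}, keep {pkg_at(p4,portA)}, require {truck_at(t2,hub)}
    → {pkg_at(p4,portA), truck_at(t2,hub)}

== RESULT ==
["pkg_at(p4,portA)", "truck_at(t2,hub)"]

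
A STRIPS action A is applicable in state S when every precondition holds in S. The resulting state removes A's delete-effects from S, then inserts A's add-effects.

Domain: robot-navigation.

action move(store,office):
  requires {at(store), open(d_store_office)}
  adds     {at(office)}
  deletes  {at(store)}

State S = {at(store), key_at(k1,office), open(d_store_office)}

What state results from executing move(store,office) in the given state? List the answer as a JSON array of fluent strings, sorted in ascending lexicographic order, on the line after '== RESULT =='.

Progress:
  pre ⊆ S: {at(store), open(d_store_office)} ⊆ S  — applicable
  S \ del = {key_at(k1,office), open(d_store_office)}
  ∪ add   = {at(office), key_at(k1,office), open(d_store_office)}

== RESULT ==
["at(office)", "key_at(k1,office)", "open(d_store_office)"]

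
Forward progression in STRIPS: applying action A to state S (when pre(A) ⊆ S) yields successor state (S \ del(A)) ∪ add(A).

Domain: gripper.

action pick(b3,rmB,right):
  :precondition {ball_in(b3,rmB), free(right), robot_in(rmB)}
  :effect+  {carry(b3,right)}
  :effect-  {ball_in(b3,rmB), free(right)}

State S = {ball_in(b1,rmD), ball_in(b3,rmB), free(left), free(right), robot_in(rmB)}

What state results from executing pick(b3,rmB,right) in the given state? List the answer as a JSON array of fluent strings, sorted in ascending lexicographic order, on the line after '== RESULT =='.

Progress:
  pre ⊆ S: {ball_in(b3,rmB), free(right), robot_in(rmB)} ⊆ S  — applicable
  S \ del = {ball_in(b1,rmD), free(left), robot_in(rmB)}
  ∪ add   = {ball_in(b1,rmD), carry(b3,right), free(left), robot_in(rmB)}

== RESULT ==
["ball_in(b1,rmD)", "carry(b3,right)", "free(left)", "robot_in(rmB)"]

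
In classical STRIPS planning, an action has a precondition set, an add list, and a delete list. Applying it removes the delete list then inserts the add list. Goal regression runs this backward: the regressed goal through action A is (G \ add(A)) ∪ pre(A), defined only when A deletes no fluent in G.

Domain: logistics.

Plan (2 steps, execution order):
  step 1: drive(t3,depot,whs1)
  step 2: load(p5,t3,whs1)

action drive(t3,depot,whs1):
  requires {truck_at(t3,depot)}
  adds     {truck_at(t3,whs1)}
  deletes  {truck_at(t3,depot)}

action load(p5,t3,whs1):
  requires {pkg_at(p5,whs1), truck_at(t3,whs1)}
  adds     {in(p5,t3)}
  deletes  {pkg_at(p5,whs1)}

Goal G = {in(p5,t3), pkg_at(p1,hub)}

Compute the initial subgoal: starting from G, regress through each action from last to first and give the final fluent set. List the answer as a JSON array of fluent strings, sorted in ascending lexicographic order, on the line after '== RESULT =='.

Regress step by step:
  through step 2 (load(p5,t3,whs1)): drop {in(p5,t3)}, keep {pkg_at(p1,hub)}, require {pkg_at(p5,whs1), truck_at(t3,whs1)}
    → {pkg_at(p1,hub), pkg_at(p5,whs1), truck_at(t3,whs1)}
  through step 1 (drive(t3,depot,whs1)): drop {truck_at(t3,whs1)}, keep {pkg_at(p1,hub), pkg_at(p5,whs1)}, require {truck_at(t3,depot)}
    → {pkg_at(p1,hub), pkg_at(p5,whs1), truck_at(t3,depot)}

== RESULT ==
["pkg_at(p1,hub)", "pkg_at(p5,whs1)", "truck_at(t3,depot)"]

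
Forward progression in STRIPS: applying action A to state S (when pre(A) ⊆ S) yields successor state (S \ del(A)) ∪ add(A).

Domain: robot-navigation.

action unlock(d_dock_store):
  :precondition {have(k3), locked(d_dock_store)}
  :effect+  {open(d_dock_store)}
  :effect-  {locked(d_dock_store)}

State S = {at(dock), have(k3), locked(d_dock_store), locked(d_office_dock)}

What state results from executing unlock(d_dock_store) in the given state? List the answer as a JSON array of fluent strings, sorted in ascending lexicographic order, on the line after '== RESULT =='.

Progress:
  pre ⊆ S: {have(k3), locked(d_dock_store)} ⊆ S  — applicable
  S \ del = {at(dock), have(k3), locked(d_office_dock)}
  ∪ add   = {at(dock), have(k3), locked(d_office_dock), open(d_dock_store)}

== RESULT ==
["at(dock)", "have(k3)", "locked(d_office_dock)", "open(d_dock_store)"]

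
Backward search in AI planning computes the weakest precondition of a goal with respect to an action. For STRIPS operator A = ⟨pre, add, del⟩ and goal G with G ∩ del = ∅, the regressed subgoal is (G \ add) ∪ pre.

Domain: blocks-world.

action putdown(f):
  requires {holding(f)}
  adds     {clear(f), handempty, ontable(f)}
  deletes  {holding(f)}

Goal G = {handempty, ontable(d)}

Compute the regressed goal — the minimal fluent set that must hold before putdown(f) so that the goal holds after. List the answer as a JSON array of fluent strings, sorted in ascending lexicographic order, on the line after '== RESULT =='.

Compute (G \ add) ∪ pre:
  G ∩ del = {}  (empty — regression defined)
  G \ add = {handempty, ontable(d)} \ {clear(f), handempty, ontable(f)} = {ontable(d)}
  ∪ pre   = {ontable(d)} ∪ {holding(f)}
          = {holding(f), ontable(d)}

== RESULT ==
["holding(f)", "ontable(d)"]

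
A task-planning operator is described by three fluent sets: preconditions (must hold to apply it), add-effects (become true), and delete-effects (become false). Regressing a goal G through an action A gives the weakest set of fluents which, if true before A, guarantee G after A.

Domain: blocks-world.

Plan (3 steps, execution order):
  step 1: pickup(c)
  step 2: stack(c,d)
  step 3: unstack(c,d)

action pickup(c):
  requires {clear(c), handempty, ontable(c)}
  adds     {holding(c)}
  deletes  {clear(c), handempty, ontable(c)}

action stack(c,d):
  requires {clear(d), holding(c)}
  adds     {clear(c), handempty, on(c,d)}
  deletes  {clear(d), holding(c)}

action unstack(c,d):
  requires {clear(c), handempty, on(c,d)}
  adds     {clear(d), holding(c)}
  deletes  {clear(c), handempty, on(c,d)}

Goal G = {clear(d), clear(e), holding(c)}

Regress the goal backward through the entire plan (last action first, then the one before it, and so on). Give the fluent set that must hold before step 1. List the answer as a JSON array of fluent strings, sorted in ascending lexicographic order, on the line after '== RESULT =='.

Work backward from the goal:
  through step 3 (unstack(c,d)): drop {clear(d), holding(c)}, keep {clear(e)}, require {clear(c), handempty, on(c,d)}
    → {clear(c), clear(e), handempty, on(c,d)}
  through step 2 (stack(c,d)): drop {clear(c), handempty, on(c,d)}, keep {clear(e)}, require {clear(d), holding(c)}
    → {clear(d), clear(e), holding(c)}
  through step 1 (pickup(c)): drop {holding(c)}, keep {clear(d), clear(e)}, require {clear(c), handempty, ontable(c)}
    → {clear(c), clear(d), clear(e), handempty, ontable(c)}

== RESULT ==
["clear(c)", "clear(d)", "clear(e)", "handempty", "ontable(c)"]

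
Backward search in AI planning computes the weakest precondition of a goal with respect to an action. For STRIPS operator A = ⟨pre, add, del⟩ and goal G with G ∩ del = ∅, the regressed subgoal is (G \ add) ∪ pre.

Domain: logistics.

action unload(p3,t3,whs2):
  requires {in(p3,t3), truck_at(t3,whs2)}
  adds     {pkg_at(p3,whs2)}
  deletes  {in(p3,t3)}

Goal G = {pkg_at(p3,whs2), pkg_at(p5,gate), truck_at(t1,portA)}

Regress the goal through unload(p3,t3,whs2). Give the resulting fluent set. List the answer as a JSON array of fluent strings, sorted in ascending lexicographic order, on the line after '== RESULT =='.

Regress:
  G ∩ del = {}  (empty — regression defined)
  G \ add = {pkg_at(p3,whs2), pkg_at(p5,gate), truck_at(t1,portA)} \ {pkg_at(p3,whs2)} = {pkg_at(p5,gate), truck_at(t1,portA)}
  ∪ pre   = {pkg_at(p5,gate), truck_at(t1,portA)} ∪ {in(p3,t3), truck_at(t3,whs2)}
          = {in(p3,t3), pkg_at(p5,gate), truck_at(t1,portA), truck_at(t3,whs2)}

== RESULT ==
["in(p3,t3)", "pkg_at(p5,gate)", "truck_at(t1,portA)", "truck_at(t3,whs2)"]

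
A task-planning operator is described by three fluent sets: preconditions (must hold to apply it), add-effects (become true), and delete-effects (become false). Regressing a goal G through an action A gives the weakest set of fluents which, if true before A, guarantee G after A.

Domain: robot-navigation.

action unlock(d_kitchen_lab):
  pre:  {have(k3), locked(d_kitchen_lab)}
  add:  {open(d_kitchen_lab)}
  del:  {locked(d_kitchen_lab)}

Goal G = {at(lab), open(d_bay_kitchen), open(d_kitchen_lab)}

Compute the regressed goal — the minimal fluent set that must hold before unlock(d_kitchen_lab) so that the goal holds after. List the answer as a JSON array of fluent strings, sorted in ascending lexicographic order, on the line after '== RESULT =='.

Regress:
  G ∩ del = {}  (empty — regression defined)
  G \ add = {at(lab), open(d_bay_kitchen), open(d_kitchen_lab)} \ {open(d_kitchen_lab)} = {at(lab), open(d_bay_kitchen)}
  ∪ pre   = {at(lab), open(d_bay_kitchen)} ∪ {have(k3), locked(d_kitchen_lab)}
          = {at(lab), have(k3), locked(d_kitchen_lab), open(d_bay_kitchen)}

== RESULT ==
["at(lab)", "have(k3)", "locked(d_kitchen_lab)", "open(d_bay_kitchen)"]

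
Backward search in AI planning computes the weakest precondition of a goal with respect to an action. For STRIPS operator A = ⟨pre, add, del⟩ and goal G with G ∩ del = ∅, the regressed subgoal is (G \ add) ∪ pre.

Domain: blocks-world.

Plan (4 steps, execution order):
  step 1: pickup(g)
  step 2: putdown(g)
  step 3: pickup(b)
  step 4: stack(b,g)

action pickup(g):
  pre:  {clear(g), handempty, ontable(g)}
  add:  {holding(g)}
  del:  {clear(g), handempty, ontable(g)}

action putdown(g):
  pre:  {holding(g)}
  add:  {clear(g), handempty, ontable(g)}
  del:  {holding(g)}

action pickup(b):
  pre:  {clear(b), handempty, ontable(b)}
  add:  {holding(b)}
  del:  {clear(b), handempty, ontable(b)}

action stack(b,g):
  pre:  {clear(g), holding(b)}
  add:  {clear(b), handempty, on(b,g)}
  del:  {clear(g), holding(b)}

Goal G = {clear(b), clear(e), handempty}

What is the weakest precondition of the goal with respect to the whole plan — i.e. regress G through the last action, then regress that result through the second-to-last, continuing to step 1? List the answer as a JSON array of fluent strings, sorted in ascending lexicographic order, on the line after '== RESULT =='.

Regress step by step:
  through step 4 (stack(b,g)): drop {clear(b), handempty}, keep {clear(e)}, require {clear(g), holding(b)}
    → {clear(e), clear(g), holding(b)}
  through step 3 (pickup(b)): drop {holding(b)}, keep {clear(e), clear(g)}, require {clear(b), handempty, ontable(b)}
    → {clear(b), clear(e), clear(g), handempty, ontable(b)}
  through step 2 (putdown(g)): drop {clear(g), handempty}, keep {clear(b), clear(e), ontable(b)}, require {holding(g)}
    → {clear(b), clear(e), holding(g), ontable(b)}
  through step 1 (pickup(g)): drop {holding(g)}, keep {clear(b), clear(e), ontable(b)}, require {clear(g), handempty, ontable(g)}
    → {clear(b), clear(e), clear(g), handempty, ontable(b), ontable(g)}

== RESULT ==
["clear(b)", "clear(e)", "clear(g)", "handempty", "ontable(b)", "ontable(g)"]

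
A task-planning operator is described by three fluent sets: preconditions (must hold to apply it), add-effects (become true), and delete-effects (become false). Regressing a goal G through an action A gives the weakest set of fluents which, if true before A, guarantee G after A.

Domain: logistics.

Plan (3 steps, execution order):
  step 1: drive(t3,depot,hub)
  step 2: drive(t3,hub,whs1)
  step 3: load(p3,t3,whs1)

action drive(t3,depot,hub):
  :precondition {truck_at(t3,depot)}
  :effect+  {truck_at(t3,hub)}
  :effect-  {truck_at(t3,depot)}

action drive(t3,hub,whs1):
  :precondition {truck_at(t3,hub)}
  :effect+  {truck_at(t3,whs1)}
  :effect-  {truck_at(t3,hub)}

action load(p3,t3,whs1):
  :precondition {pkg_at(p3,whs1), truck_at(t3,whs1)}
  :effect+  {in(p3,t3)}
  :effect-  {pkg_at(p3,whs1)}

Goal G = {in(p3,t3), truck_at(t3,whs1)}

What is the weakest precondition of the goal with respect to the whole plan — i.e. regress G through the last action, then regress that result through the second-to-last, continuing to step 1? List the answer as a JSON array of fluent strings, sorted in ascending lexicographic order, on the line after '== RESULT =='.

Regress step by step:
  through step 3 (load(p3,t3,whs1)): drop {in(p3,t3)}, keep {truck_at(t3,whs1)}, require {pkg_at(p3,whs1), truck_at(t3,whs1)}
    → {pkg_at(p3,whs1), truck_at(t3,whs1)}
  through step 2 (drive(t3,hub,whs1)): drop {truck_at(t3,whs1)}, keep {pkg_at(p3,whs1)}, require {truck_at(t3,hub)}
    → {pkg_at(p3,whs1), truck_at(t3,hub)}
  through step 1 (drive(t3,depot,hub)): drop {truck_at(t3,hub)}, keep {pkg_at(p3,whs1)}, require {truck_at(t3,depot)}
    → {pkg_at(p3,whs1), truck_at(t3,depot)}

== RESULT ==
["pkg_at(p3,whs1)", "truck_at(t3,depot)"]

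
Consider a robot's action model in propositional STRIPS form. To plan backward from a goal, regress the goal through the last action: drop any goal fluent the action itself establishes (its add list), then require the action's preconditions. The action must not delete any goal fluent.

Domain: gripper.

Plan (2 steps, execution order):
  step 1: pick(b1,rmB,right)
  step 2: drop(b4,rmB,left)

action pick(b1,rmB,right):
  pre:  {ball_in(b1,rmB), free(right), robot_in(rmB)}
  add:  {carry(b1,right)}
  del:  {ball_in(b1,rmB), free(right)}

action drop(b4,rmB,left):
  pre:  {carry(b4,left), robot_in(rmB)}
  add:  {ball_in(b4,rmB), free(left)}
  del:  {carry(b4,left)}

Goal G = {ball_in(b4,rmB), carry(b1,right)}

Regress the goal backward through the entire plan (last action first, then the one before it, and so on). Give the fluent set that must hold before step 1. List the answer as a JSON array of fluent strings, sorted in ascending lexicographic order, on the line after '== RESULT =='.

Work backward from the goal:
  through step 2 (drop(b4,rmB,left)): drop {ball_in(b4,rmB)}, keep {carry(b1,right)}, require {carry(b4,left), robot_in(rmB)}
    → {carry(b1,right), carry(b4,left), robot_in(rmB)}
  through step 1 (pick(b1,rmB,right)): drop {carry(b1,right)}, keep {carry(b4,left), robot_in(rmB)}, require {ball_in(b1,rmB), free(right), robot_in(rmB)}
    → {ball_in(b1,rmB), carry(b4,left), free(right), robot_in(rmB)}

== RESULT ==
["ball_in(b1,rmB)", "carry(b4,left)", "free(right)", "robot_in(rmB)"]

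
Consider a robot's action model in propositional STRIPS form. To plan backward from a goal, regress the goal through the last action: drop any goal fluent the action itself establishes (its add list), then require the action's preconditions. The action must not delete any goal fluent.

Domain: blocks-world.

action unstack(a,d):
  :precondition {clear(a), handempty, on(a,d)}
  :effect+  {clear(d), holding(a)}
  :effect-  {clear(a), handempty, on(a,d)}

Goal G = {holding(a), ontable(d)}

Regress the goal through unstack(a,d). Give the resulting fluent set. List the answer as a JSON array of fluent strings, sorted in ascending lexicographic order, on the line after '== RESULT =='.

Regress:
  G ∩ del = {}  (empty — regression defined)
  G \ add = {holding(a), ontable(d)} \ {clear(d), holding(a)} = {ontable(d)}
  ∪ pre   = {ontable(d)} ∪ {clear(a), handempty, on(a,d)}
          = {clear(a), handempty, on(a,d), ontable(d)}

== RESULT ==
["clear(a)", "handempty", "on(a,d)", "ontable(d)"]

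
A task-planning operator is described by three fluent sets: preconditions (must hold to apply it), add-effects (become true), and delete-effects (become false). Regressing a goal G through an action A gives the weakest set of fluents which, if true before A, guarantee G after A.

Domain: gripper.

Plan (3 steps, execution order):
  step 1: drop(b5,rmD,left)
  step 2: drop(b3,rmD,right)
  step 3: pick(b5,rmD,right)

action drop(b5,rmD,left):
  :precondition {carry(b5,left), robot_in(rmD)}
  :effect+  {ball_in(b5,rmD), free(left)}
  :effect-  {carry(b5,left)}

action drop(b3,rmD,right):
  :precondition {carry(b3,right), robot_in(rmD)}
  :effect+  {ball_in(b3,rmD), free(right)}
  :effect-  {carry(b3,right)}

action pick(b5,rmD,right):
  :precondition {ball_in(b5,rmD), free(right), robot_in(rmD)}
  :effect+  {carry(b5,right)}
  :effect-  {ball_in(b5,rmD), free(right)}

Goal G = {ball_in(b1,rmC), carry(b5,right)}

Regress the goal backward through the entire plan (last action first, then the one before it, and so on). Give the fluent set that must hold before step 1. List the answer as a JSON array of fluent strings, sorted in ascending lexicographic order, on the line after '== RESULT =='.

Regress step by step:
  through step 3 (pick(b5,rmD,right)): drop {carry(b5,right)}, keep {ball_in(b1,rmC)}, require {ball_in(b5,rmD), free(right), robot_in(rmD)}
    → {ball_in(b1,rmC), ball_in(b5,rmD), free(right), robot_in(rmD)}
  through step 2 (drop(b3,rmD,right)): drop {free(right)}, keep {ball_in(b1,rmC), ball_in(b5,rmD), robot_in(rmD)}, require {carry(b3,right), robot_in(rmD)}
    → {ball_in(b1,rmC), ball_in(b5,rmD), carry(b3,right), robot_in(rmD)}
  through step 1 (drop(b5,rmD,left)): drop {ball_in(b5,rmD)}, keep {ball_in(b1,rmC), carry(b3,right), robot_in(rmD)}, require {carry(b5,left), robot_in(rmD)}
    → {ball_in(b1,rmC), carry(b3,right), carry(b5,left), robot_in(rmD)}

== RESULT ==
["ball_in(b1,rmC)", "carry(b3,right)", "carry(b5,left)", "robot_in(rmD)"]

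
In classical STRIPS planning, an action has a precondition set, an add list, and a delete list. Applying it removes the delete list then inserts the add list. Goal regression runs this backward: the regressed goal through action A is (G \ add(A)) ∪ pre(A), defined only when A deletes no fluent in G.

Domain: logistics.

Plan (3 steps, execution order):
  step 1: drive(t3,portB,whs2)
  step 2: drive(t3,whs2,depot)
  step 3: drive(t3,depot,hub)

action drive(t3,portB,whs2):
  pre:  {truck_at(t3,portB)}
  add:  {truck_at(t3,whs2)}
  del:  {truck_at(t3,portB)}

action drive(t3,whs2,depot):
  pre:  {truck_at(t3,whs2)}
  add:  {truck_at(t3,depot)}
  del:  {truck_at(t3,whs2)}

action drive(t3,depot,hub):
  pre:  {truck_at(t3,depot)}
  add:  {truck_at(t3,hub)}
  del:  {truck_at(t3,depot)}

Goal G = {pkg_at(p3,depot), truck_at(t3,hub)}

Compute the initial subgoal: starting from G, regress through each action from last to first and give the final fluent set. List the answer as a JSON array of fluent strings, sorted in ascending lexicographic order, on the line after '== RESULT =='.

Regress step by step:
  through step 3 (drive(t3,depot,hub)): drop {truck_at(t3,hub)}, keep {pkg_at(p3,depot)}, require {truck_at(t3,depot)}
    → {pkg_at(p3,depot), truck_at(t3,depot)}
  through step 2 (drive(t3,whs2,depot)): drop {truck_at(t3,depot)}, keep {pkg_at(p3,depot)}, require {truck_at(t3,whs2)}
    → {pkg_at(p3,depot), truck_at(t3,whs2)}
  through step 1 (drive(t3,portB,whs2)): drop {truck_at(t3,whs2)}, keep {pkg_at(p3,depot)}, require {truck_at(t3,portB)}
    → {pkg_at(p3,depot), truck_at(t3,portB)}

== RESULT ==
["pkg_at(p3,depot)", "truck_at(t3,portB)"]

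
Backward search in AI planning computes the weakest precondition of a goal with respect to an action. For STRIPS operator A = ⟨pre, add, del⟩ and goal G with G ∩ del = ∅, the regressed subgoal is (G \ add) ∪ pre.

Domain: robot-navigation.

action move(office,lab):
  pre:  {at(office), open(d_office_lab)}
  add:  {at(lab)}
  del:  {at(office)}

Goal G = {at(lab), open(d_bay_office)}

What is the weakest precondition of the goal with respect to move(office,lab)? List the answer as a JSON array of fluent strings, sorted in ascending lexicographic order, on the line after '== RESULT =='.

Regress:
  G ∩ del = {}  (empty — regression defined)
  G \ add = {at(lab), open(d_bay_office)} \ {at(lab)} = {open(d_bay_office)}
  ∪ pre   = {open(d_bay_office)} ∪ {at(office), open(d_office_lab)}
          = {at(office), open(d_bay_office), open(d_office_lab)}

== RESULT ==
["at(office)", "open(d_bay_office)", "open(d_office_lab)"]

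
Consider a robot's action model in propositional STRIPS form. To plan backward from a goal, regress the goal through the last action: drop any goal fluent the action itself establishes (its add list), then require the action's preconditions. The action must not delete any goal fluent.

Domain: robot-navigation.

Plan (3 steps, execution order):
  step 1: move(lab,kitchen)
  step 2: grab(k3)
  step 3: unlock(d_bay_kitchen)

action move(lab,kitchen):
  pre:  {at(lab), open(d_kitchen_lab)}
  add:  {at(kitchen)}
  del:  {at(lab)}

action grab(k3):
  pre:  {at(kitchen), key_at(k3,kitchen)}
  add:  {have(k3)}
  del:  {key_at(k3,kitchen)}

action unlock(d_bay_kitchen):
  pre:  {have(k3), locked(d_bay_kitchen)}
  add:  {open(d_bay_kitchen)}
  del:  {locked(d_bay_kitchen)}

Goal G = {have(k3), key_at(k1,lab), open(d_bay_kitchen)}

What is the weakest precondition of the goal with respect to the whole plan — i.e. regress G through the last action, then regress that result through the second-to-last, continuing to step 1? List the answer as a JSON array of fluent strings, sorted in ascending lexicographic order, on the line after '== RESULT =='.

Regress step by step:
  through step 3 (unlock(d_bay_kitchen)): drop {open(d_bay_kitchen)}, keep {have(k3), key_at(k1,lab)}, require {have(k3), locked(d_bay_kitchen)}
    → {have(k3), key_at(k1,lab), locked(d_bay_kitchen)}
  through step 2 (grab(k3)): drop {have(k3)}, keep {key_at(k1,lab), locked(d_bay_kitchen)}, require {at(kitchen), key_at(k3,kitchen)}
    → {at(kitchen), key_at(k1,lab), key_at(k3,kitchen), locked(d_bay_kitchen)}
  through step 1 (move(lab,kitchen)): drop {at(kitchen)}, keep {key_at(k1,lab), key_at(k3,kitchen), locked(d_bay_kitchen)}, require {at(lab), open(d_kitchen_lab)}
    → {at(lab), key_at(k1,lab), key_at(k3,kitchen), locked(d_bay_kitchen), open(d_kitchen_lab)}

== RESULT ==
["at(lab)", "key_at(k1,lab)", "key_at(k3,kitchen)", "locked(d_bay_kitchen)", "open(d_kitchen_lab)"]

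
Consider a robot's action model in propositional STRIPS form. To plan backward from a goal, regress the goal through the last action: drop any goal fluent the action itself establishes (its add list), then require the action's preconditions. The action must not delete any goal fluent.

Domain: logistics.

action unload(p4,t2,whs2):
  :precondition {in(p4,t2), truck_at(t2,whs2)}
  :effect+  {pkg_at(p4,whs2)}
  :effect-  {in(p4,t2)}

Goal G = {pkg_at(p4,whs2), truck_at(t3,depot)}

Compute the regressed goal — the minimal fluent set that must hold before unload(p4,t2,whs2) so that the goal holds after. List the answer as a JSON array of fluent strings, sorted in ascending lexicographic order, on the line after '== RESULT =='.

Compute (G \ add) ∪ pre:
  G ∩ del = {}  (empty — regression defined)
  G \ add = {pkg_at(p4,whs2), truck_at(t3,depot)} \ {pkg_at(p4,whs2)} = {truck_at(t3,depot)}
  ∪ pre   = {truck_at(t3,depot)} ∪ {in(p4,t2), truck_at(t2,whs2)}
          = {in(p4,t2), truck_at(t2,whs2), truck_at(t3,depot)}

== RESULT ==
["in(p4,t2)", "truck_at(t2,whs2)", "truck_at(t3,depot)"]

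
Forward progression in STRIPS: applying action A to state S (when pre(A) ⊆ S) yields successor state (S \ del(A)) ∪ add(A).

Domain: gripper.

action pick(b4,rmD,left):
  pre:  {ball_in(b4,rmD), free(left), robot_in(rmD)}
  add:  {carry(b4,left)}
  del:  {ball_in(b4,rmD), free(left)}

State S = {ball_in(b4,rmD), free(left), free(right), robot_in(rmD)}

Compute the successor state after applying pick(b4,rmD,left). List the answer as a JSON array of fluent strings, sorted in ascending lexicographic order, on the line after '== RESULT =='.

Progress:
  pre ⊆ S: {ball_in(b4,rmD), free(left), robot_in(rmD)} ⊆ S  — applicable
  S \ del = {free(right), robot_in(rmD)}
  ∪ add   = {carry(b4,left), free(right), robot_in(rmD)}

== RESULT ==
["carry(b4,left)", "free(right)", "robot_in(rmD)"]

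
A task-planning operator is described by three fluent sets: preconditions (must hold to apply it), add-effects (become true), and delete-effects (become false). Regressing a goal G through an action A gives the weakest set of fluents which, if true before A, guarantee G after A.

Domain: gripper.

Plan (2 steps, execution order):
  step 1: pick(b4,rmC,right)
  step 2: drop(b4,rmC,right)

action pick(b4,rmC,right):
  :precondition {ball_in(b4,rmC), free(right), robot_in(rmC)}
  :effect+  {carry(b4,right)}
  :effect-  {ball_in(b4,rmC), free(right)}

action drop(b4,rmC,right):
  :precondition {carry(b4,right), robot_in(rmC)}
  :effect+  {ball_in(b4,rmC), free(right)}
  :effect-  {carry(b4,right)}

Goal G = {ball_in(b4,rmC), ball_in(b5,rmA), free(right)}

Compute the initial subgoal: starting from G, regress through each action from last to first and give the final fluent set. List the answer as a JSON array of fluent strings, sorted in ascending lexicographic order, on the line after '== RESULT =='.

Regress step by step:
  through step 2 (drop(b4,rmC,right)): drop {ball_in(b4,rmC), free(right)}, keep {ball_in(b5,rmA)}, require {carry(b4,right), robot_in(rmC)}
    → {ball_in(b5,rmA), carry(b4,right), robot_in(rmC)}
  through step 1 (pick(b4,rmC,right)): drop {carry(b4,right)}, keep {ball_in(b5,rmA), robot_in(rmC)}, require {ball_in(b4,rmC), free(right), robot_in(rmC)}
    → {ball_in(b4,rmC), ball_in(b5,rmA), free(right), robot_in(rmC)}

== RESULT ==
["ball_in(b4,rmC)", "ball_in(b5,rmA)", "free(right)", "robot_in(rmC)"]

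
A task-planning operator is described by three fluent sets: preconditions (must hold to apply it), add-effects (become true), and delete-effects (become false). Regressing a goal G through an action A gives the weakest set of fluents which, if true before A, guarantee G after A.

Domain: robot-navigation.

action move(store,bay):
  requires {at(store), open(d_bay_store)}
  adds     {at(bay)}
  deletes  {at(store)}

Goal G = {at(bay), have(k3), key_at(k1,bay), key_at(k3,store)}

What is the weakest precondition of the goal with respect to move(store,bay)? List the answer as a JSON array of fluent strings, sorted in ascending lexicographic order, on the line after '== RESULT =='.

Regress:
  G ∩ del = {}  (empty — regression defined)
  G \ add = {at(bay), have(k3), key_at(k1,bay), key_at(k3,store)} \ {at(bay)} = {have(k3), key_at(k1,bay), key_at(k3,store)}
  ∪ pre   = {have(k3), key_at(k1,bay), key_at(k3,store)} ∪ {at(store), open(d_bay_store)}
          = {at(store), have(k3), key_at(k1,bay), key_at(k3,store), open(d_bay_store)}

== RESULT ==
["at(store)", "have(k3)", "key_at(k1,bay)", "key_at(k3,store)", "open(d_bay_store)"]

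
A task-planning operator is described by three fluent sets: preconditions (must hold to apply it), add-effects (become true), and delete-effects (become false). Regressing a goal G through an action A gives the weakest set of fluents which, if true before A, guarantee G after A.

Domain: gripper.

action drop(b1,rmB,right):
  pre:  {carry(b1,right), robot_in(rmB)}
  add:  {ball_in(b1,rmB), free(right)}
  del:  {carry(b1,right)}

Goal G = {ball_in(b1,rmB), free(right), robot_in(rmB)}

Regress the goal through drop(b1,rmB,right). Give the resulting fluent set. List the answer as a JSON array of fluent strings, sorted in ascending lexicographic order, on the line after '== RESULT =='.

Compute (G \ add) ∪ pre:
  G ∩ del = {}  (empty — regression defined)
  G \ add = {ball_in(b1,rmB), free(right), robot_in(rmB)} \ {ball_in(b1,rmB), free(right)} = {robot_in(rmB)}
  ∪ pre   = {robot_in(rmB)} ∪ {carry(b1,right), robot_in(rmB)}
          = {carry(b1,right), robot_in(rmB)}

== RESULT ==
["carry(b1,right)", "robot_in(rmB)"]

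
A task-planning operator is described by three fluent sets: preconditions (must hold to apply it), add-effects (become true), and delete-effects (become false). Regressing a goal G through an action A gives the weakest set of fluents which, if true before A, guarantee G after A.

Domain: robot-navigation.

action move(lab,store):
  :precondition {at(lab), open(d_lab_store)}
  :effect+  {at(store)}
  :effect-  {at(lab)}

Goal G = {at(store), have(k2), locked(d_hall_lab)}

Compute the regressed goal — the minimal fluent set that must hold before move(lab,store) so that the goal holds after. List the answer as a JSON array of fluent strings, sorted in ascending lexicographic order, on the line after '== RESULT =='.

Regress:
  G ∩ del = {}  (empty — regression defined)
  G \ add = {at(store), have(k2), locked(d_hall_lab)} \ {at(store)} = {have(k2), locked(d_hall_lab)}
  ∪ pre   = {have(k2), locked(d_hall_lab)} ∪ {at(lab), open(d_lab_store)}
          = {at(lab), have(k2), locked(d_hall_lab), open(d_lab_store)}

== RESULT ==
["at(lab)", "have(k2)", "locked(d_hall_lab)", "open(d_lab_store)"]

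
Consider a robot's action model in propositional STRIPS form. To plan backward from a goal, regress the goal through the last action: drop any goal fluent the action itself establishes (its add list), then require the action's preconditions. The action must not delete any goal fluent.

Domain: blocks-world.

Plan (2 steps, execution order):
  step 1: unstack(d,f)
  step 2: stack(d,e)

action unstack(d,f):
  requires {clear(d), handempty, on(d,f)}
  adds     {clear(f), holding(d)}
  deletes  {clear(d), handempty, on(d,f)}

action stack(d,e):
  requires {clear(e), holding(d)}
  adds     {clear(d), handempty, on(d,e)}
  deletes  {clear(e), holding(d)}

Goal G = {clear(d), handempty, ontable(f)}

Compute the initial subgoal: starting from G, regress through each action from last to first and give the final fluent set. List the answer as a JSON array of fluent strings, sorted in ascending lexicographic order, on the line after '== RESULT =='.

Work backward from the goal:
  through step 2 (stack(d,e)): drop {clear(d), handempty}, keep {ontable(f)}, require {clear(e), holding(d)}
    → {clear(e), holding(d), ontable(f)}
  through step 1 (unstack(d,f)): drop {holding(d)}, keep {clear(e), ontable(f)}, require {clear(d), handempty, on(d,f)}
    → {clear(d), clear(e), handempty, on(d,f), ontable(f)}

== RESULT ==
["clear(d)", "clear(e)", "handempty", "on(d,f)", "ontable(f)"]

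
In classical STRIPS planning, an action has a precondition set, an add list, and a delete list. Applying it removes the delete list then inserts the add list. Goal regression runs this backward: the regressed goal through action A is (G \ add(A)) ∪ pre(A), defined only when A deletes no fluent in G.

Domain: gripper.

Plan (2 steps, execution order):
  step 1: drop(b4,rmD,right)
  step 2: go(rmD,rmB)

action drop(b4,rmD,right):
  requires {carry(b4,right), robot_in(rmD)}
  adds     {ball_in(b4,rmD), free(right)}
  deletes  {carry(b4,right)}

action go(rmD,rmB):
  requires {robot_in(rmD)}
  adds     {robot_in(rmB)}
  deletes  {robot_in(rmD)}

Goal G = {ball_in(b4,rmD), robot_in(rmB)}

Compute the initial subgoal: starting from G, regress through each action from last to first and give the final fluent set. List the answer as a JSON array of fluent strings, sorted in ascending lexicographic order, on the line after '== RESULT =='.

Regress step by step:
  through step 2 (go(rmD,rmB)): drop {robot_in(rmB)}, keep {ball_in(b4,rmD)}, require {robot_in(rmD)}
    → {ball_in(b4,rmD), robot_in(rmD)}
  through step 1 (drop(b4,rmD,right)): drop {ball_in(b4,rmD)}, keep {robot_in(rmD)}, require {carry(b4,right), robot_in(rmD)}
    → {carry(b4,right), robot_in(rmD)}

== RESULT ==
["carry(b4,right)", "robot_in(rmD)"]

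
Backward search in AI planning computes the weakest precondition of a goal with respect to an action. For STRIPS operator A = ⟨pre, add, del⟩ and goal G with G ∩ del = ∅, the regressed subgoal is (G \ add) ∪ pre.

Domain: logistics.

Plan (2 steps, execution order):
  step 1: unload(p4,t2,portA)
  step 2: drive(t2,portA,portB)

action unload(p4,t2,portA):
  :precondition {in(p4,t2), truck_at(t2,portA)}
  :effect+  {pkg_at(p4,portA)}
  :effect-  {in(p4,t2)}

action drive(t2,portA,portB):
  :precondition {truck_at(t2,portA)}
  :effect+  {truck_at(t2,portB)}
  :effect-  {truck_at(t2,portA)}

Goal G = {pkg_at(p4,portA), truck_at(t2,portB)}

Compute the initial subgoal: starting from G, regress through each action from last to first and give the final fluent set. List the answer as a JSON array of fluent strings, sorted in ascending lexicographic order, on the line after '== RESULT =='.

Regress step by step:
  through step 2 (drive(t2,portA,portB)): drop {truck_at(t2,portB)}, keep {pkg_at(p4,portA)}, require {truck_at(t2,portA)}
    → {pkg_at(p4,portA), truck_at(t2,portA)}
  through step 1 (unload(p4,t2,portA)): drop {pkg_at(p4,portA)}, keep {truck_at(t2,portA)}, require {in(p4,t2), truck_at(t2,portA)}
    → {in(p4,t2), truck_at(t2,portA)}

== RESULT ==
["in(p4,t2)", "truck_at(t2,portA)"]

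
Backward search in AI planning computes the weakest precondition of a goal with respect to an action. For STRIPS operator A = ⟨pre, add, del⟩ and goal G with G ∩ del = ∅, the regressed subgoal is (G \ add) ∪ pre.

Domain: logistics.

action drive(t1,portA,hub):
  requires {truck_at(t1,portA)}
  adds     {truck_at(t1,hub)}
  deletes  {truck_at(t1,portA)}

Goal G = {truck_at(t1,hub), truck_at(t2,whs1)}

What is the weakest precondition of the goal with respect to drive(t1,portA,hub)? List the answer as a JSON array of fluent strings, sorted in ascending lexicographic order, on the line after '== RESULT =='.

Regress:
  G ∩ del = {}  (empty — regression defined)
  G \ add = {truck_at(t1,hub), truck_at(t2,whs1)} \ {truck_at(t1,hub)} = {truck_at(t2,whs1)}
  ∪ pre   = {truck_at(t2,whs1)} ∪ {truck_at(t1,portA)}
          = {truck_at(t1,portA), truck_at(t2,whs1)}

== RESULT ==
["truck_at(t1,portA)", "truck_at(t2,whs1)"]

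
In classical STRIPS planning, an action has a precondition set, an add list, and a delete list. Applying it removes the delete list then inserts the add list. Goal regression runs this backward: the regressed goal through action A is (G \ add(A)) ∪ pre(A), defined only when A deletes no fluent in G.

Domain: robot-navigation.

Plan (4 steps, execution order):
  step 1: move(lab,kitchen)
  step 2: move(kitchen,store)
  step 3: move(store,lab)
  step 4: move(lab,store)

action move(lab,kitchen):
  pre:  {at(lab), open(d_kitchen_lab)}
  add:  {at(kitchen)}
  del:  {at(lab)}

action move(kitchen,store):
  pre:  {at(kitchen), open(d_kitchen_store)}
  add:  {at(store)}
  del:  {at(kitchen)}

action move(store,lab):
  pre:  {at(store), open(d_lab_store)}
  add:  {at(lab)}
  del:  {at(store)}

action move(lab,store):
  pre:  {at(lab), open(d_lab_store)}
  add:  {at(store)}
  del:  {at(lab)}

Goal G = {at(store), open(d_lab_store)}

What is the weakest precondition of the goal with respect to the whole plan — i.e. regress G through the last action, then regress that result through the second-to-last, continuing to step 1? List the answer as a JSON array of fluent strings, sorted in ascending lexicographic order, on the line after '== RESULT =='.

Regress step by step:
  through step 4 (move(lab,store)): drop {at(store)}, keep {open(d_lab_store)}, require {at(lab), open(d_lab_store)}
    → {at(lab), open(d_lab_store)}
  through step 3 (move(store,lab)): drop {at(lab)}, keep {open(d_lab_store)}, require {at(store), open(d_lab_store)}
    → {at(store), open(d_lab_store)}
  through step 2 (move(kitchen,store)): drop {at(store)}, keep {open(d_lab_store)}, require {at(kitchen), open(d_kitchen_store)}
    → {at(kitchen), open(d_kitchen_store), open(d_lab_store)}
  through step 1 (move(lab,kitchen)): drop {at(kitchen)}, keep {open(d_kitchen_store), open(d_lab_store)}, require {at(lab), open(d_kitchen_lab)}
    → {at(lab), open(d_kitchen_lab), open(d_kitchen_store), open(d_lab_store)}

== RESULT ==
["at(lab)", "open(d_kitchen_lab)", "open(d_kitchen_store)", "open(d_lab_store)"]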